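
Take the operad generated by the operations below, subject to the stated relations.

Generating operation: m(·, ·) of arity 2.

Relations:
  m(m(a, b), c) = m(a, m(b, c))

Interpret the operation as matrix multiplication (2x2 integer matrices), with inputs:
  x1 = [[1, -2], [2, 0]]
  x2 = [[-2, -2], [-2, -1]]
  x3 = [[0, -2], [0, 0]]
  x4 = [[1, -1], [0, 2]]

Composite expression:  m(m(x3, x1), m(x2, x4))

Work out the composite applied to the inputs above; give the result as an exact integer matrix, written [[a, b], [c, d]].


[[8, 8], [0, 0]]

m(x3, x1) = [[-4, 0], [0, 0]]
m(x2, x4) = [[-2, -2], [-2, 0]]
m(m(x3, x1), m(x2, x4)) = [[8, 8], [0, 0]]


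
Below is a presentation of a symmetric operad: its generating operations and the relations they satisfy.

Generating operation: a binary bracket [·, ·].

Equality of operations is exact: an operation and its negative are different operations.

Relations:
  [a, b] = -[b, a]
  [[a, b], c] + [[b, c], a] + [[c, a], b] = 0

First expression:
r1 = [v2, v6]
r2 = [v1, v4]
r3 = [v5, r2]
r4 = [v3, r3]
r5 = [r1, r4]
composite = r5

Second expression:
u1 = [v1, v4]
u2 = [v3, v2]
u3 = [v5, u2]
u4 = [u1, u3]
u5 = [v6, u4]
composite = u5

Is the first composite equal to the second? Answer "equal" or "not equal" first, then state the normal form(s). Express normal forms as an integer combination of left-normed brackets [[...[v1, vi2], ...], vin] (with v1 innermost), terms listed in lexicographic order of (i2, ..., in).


not equal; first: -[[[[[v1, v4], v5], v3], v2], v6] + [[[[[v1, v4], v5], v3], v6], v2]; second: -[[[[[v1, v4], v2], v3], v5], v6] + [[[[[v1, v4], v3], v2], v5], v6] + [[[[[v1, v4], v5], v2], v3], v6] - [[[[[v1, v4], v5], v3], v2], v6]


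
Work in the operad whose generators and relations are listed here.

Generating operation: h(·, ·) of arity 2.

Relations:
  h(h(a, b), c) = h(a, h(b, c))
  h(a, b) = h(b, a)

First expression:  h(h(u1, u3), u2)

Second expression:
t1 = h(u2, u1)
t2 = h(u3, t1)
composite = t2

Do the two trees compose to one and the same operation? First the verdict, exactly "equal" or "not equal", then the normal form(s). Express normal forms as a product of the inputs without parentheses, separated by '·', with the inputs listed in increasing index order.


equal — both sides give u1 · u2 · u3


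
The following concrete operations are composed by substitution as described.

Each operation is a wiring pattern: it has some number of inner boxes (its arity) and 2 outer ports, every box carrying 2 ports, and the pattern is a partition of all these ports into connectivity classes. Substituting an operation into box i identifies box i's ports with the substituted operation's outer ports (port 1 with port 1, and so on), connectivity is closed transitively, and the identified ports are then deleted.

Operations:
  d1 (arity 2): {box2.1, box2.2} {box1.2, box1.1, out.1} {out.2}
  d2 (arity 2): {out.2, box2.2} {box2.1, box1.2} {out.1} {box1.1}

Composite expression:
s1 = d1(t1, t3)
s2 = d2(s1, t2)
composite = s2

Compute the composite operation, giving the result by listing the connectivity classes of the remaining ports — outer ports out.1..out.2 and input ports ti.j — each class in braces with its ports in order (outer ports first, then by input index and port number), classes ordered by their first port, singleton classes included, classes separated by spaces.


Two ports join when wires chain via d2-identified ports.
the subtree at d1 composes to {out.1, t1.1, t1.2} {out.2} {t3.1, t3.2} on (t1, t3); out.j = own outer ports
the subtree at d2 composes to {out.1} {out.2, t2.2} {t1.1, t1.2} {t2.1} {t3.1, t3.2} on (t1, t3, t2); out.j = own outer ports

{out.1} {out.2, t2.2} {t1.1, t1.2} {t2.1} {t3.1, t3.2}


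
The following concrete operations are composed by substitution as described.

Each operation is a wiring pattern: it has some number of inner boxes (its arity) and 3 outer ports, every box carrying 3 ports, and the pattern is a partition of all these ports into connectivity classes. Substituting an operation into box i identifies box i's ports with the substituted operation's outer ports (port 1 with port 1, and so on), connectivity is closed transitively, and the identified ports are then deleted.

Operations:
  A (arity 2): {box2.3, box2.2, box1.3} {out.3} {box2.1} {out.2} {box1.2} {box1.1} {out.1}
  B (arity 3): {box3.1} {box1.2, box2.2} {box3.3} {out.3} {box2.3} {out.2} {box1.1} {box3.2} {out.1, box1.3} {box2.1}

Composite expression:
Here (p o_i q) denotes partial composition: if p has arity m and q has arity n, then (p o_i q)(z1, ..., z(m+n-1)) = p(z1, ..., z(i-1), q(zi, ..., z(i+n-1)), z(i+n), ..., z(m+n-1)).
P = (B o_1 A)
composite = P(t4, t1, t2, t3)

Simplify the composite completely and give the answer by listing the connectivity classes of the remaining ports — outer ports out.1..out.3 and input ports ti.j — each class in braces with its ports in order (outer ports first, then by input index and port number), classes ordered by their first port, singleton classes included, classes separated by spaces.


Reachability decides: close wires over B-identified ports.
through A, on inputs (t4, t1): {out.1} {out.2} {out.3} {t1.1} {t1.2, t1.3, t4.3} {t4.1} {t4.2} (out.j = stage outer ports)
through B, on inputs (t4, t1, t2, t3): {out.1} {out.2} {out.3} {t1.1} {t1.2, t1.3, t4.3} {t2.1} {t2.2} {t2.3} {t3.1} {t3.2} {t3.3} {t4.1} {t4.2} (out.j = stage outer ports)

{out.1} {out.2} {out.3} {t1.1} {t1.2, t1.3, t4.3} {t2.1} {t2.2} {t2.3} {t3.1} {t3.2} {t3.3} {t4.1} {t4.2}


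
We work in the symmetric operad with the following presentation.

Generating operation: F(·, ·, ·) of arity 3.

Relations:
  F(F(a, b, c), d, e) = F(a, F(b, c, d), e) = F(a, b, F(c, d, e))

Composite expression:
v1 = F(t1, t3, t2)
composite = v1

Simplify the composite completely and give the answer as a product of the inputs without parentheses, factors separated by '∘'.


t1 ∘ t3 ∘ t2


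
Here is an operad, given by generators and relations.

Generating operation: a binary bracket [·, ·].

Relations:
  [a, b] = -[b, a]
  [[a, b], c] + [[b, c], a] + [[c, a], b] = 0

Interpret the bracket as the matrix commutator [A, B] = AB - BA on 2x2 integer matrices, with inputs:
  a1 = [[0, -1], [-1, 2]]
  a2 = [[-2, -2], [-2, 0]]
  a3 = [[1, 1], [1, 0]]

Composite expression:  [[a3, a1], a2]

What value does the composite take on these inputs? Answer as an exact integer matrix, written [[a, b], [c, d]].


[[-4, 2], [2, 4]]

[a3, a1] = [[0, 1], [-1, 0]]
[[a3, a1], a2] = [[-4, 2], [2, 4]]


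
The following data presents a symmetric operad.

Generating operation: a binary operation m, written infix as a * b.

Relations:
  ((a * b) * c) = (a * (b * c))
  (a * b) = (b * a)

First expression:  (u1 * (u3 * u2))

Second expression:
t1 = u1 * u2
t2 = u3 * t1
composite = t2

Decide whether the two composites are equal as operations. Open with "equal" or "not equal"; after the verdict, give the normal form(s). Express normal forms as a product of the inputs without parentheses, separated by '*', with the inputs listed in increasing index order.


equal: each reduces to u1 * u2 * u3

In normal form, the first expression is u1 * u2 * u3
In normal form, the second expression is u1 * u2 * u3
Same normal form: equal.


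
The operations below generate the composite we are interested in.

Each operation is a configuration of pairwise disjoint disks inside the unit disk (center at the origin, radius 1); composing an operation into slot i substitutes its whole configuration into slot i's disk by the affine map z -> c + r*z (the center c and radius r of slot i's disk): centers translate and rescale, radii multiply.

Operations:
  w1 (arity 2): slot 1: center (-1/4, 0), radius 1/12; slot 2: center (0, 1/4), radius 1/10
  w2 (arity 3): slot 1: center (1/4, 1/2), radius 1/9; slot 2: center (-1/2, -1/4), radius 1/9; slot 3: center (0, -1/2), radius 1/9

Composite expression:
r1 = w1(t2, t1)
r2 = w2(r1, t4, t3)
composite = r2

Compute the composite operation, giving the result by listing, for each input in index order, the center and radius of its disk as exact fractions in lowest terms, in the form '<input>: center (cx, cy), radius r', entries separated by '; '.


t1: center (1/4, 19/36), radius 1/90; t2: center (2/9, 1/2), radius 1/108; t3: center (0, -1/2), radius 1/9; t4: center (-1/2, -1/4), radius 1/9

Below w2, radii multiply path by path; the t-disk centers shift.
input t2: applying the 2 nested substitutions gives center (2/9, 1/2), radius 1/108
input t1: applying the 2 nested substitutions gives center (1/4, 19/36), radius 1/90
input t4: applying the 1 nested substitution gives center (-1/2, -1/4), radius 1/9
input t3: applying the 1 nested substitution gives center (0, -1/2), radius 1/9


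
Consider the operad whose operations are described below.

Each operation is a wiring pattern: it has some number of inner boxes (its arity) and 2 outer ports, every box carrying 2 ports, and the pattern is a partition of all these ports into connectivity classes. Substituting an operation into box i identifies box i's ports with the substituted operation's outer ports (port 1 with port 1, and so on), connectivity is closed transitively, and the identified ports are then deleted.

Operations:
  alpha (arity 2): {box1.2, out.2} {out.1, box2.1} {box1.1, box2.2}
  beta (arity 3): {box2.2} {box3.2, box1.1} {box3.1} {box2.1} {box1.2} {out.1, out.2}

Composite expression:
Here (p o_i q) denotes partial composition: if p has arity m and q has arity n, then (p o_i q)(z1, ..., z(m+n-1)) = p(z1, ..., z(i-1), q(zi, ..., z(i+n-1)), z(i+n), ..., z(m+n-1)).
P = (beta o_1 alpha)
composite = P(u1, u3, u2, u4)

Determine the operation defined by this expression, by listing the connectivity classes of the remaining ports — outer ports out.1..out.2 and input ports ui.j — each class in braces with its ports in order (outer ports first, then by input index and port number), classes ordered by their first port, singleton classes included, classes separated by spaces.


{out.1, out.2} {u1.1, u3.2} {u1.2} {u2.1} {u2.2} {u3.1, u4.2} {u4.1}


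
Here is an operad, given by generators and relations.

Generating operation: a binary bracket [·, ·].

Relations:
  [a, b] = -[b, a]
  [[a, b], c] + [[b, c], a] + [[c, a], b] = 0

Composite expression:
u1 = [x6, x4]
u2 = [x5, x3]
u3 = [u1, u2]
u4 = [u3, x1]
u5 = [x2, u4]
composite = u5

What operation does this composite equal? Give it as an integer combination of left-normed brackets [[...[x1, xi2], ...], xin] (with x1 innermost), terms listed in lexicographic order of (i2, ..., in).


-[[[[[x1, x3], x5], x4], x6], x2] + [[[[[x1, x3], x5], x6], x4], x2] + [[[[[x1, x4], x6], x3], x5], x2] - [[[[[x1, x4], x6], x5], x3], x2] + [[[[[x1, x5], x3], x4], x6], x2] - [[[[[x1, x5], x3], x6], x4], x2] - [[[[[x1, x6], x4], x3], x5], x2] + [[[[[x1, x6], x4], x5], x3], x2]

Expand each bracket as ab - ba; the x1-initial words give the coefficients.
Composite bracket: [x2, [[[x6, x4], [x5, x3]], x1]]
Under [a, b] = ab - ba we get 32 signed associative words (2^5 = 32).
Words beginning with x1 determine it all:
  x1x3x5x4x6x2 appears with sign -1, giving the term -[[[[[x1, x3], x5], x4], x6], x2]
  x1x3x5x6x4x2 appears with sign +1, giving the term +[[[[[x1, x3], x5], x6], x4], x2]
  x1x4x6x3x5x2 appears with sign +1, giving the term +[[[[[x1, x4], x6], x3], x5], x2]
  x1x4x6x5x3x2 appears with sign -1, giving the term -[[[[[x1, x4], x6], x5], x3], x2]
  x1x5x3x4x6x2 appears with sign +1, giving the term +[[[[[x1, x5], x3], x4], x6], x2]
  x1x5x3x6x4x2 appears with sign -1, giving the term -[[[[[x1, x5], x3], x6], x4], x2]
  x1x6x4x3x5x2 appears with sign -1, giving the term -[[[[[x1, x6], x4], x3], x5], x2]
  x1x6x4x5x3x2 appears with sign +1, giving the term +[[[[[x1, x6], x4], x5], x3], x2]


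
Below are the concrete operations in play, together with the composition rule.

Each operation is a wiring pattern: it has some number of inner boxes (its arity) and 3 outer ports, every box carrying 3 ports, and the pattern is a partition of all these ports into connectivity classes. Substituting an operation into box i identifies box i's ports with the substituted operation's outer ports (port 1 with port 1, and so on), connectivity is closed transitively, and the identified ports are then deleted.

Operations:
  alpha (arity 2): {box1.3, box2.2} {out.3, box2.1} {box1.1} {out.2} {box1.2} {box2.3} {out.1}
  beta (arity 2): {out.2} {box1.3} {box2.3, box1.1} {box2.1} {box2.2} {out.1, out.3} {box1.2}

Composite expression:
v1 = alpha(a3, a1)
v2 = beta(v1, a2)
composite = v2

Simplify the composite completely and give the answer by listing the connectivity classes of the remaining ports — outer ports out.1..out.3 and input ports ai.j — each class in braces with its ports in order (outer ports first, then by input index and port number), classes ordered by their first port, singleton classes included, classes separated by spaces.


{out.1, out.3} {out.2} {a1.1} {a1.2, a3.3} {a1.3} {a2.1} {a2.2} {a2.3} {a3.1} {a3.2}

After gluing at beta, chains via deleted ports link the a-ports.
the subtree at alpha composes to {out.1} {out.2} {out.3, a1.1} {a1.2, a3.3} {a1.3} {a3.1} {a3.2} on (a3, a1); out.j = own outer ports
the subtree at beta composes to {out.1, out.3} {out.2} {a1.1} {a1.2, a3.3} {a1.3} {a2.1} {a2.2} {a2.3} {a3.1} {a3.2} on (a3, a1, a2); out.j = own outer ports


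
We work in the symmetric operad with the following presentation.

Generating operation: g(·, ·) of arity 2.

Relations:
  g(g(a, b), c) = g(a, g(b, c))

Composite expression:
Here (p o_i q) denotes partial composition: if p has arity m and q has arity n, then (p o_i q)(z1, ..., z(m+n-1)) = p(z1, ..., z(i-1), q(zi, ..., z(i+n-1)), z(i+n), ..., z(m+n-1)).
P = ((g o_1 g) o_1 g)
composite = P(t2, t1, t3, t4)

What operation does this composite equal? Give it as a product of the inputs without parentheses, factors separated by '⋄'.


All parenthesizations of g agree; list the t-inputs left to right.
g(t2, t1) collapses to t2 ⋄ t1
g(g(t2, t1), t3) collapses to t2 ⋄ t1 ⋄ t3
g(g(g(t2, t1), t3), t4) collapses to t2 ⋄ t1 ⋄ t3 ⋄ t4

t2 ⋄ t1 ⋄ t3 ⋄ t4


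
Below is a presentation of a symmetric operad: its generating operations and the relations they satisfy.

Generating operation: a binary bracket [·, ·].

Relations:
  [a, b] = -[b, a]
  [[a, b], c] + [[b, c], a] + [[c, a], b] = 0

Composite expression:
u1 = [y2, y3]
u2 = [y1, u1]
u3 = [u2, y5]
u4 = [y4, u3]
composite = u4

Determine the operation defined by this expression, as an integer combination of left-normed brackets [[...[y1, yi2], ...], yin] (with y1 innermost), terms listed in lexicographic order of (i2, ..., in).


-[[[[y1, y2], y3], y5], y4] + [[[[y1, y3], y2], y5], y4]

Skip Jacobi rewriting: expand, keep y1-initial words, read off terms.
Composite bracket: [y4, [[y1, [y2, y3]], y5]]
Under [a, b] = ab - ba we get 16 signed associative words (2^4 = 16).
Coefficients come from the y1-initial words:
  y1y2y3y5y4 (sign -1) contributes -[[[[y1, y2], y3], y5], y4]
  y1y3y2y5y4 (sign +1) contributes +[[[[y1, y3], y2], y5], y4]


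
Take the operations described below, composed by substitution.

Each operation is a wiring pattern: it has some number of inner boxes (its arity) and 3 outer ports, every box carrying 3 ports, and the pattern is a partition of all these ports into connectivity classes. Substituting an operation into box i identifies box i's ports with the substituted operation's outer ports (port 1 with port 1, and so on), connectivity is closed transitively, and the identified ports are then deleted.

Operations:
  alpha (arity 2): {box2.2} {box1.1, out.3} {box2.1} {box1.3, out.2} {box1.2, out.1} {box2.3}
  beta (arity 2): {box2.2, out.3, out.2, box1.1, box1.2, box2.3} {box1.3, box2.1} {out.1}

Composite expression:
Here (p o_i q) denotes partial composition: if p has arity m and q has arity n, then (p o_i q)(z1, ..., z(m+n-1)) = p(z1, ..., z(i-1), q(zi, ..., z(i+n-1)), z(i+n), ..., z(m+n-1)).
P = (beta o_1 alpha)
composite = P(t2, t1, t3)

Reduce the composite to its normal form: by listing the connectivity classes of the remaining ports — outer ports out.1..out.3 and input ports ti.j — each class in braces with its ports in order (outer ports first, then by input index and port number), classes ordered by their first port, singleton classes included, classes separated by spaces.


After gluing at beta, chains via deleted ports link the t-ports.
composing alpha on (t2, t1), with out.j its own outer ports: {out.1, t2.2} {out.2, t2.3} {out.3, t2.1} {t1.1} {t1.2} {t1.3}
composing beta on (t2, t1, t3), with out.j its own outer ports: {out.1} {out.2, out.3, t2.2, t2.3, t3.2, t3.3} {t1.1} {t1.2} {t1.3} {t2.1, t3.1}

{out.1} {out.2, out.3, t2.2, t2.3, t3.2, t3.3} {t1.1} {t1.2} {t1.3} {t2.1, t3.1}


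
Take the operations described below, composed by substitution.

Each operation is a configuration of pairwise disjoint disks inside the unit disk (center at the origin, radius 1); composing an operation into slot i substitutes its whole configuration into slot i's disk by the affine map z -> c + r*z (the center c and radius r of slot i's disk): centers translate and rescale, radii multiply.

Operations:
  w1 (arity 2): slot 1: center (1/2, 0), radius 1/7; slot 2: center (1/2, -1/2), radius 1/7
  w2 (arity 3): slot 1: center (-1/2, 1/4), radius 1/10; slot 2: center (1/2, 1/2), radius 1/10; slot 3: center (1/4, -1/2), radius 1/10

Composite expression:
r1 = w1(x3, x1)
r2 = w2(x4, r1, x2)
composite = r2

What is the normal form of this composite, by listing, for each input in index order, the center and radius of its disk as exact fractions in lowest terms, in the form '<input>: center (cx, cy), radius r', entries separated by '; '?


x1: center (11/20, 9/20), radius 1/70; x2: center (1/4, -1/2), radius 1/10; x3: center (11/20, 1/2), radius 1/70; x4: center (-1/2, 1/4), radius 1/10

Affine substitution under w2: radii multiply and x-centers shift.
tracing x4 down its 1-map path: center (-1/2, 1/4), radius 1/10
tracing x3 down its 2-map path: center (11/20, 1/2), radius 1/70
tracing x1 down its 2-map path: center (11/20, 9/20), radius 1/70
tracing x2 down its 1-map path: center (1/4, -1/2), radius 1/10


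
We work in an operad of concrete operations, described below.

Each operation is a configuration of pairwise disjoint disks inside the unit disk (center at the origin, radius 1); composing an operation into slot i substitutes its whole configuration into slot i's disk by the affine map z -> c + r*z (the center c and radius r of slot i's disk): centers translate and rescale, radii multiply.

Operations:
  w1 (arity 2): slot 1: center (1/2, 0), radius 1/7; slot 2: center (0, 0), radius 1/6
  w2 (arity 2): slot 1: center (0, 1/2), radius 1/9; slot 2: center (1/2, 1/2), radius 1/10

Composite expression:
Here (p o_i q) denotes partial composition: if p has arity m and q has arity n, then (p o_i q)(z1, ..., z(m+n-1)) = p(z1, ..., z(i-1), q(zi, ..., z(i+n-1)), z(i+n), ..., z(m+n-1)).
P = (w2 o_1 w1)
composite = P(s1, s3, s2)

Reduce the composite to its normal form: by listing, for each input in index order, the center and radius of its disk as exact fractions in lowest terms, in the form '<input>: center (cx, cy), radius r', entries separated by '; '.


s1: center (1/18, 1/2), radius 1/63; s2: center (1/2, 1/2), radius 1/10; s3: center (0, 1/2), radius 1/54


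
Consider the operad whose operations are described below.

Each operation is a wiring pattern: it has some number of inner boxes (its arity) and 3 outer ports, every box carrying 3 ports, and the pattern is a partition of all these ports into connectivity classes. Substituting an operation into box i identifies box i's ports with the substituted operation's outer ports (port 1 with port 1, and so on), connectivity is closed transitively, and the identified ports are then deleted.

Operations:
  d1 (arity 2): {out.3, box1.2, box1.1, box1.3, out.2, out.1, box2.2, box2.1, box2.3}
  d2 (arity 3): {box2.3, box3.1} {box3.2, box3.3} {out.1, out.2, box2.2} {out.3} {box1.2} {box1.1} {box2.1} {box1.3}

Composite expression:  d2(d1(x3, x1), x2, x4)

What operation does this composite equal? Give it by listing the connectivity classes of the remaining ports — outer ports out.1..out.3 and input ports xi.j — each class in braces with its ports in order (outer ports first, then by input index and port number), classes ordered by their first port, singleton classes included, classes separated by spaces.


{out.1, out.2, x2.2} {out.3} {x1.1, x1.2, x1.3, x3.1, x3.2, x3.3} {x2.1} {x2.3, x4.1} {x4.2, x4.3}

After gluing at d2, chains via deleted ports link the x-ports.
the subtree at d1 composes to {out.1, out.2, out.3, x1.1, x1.2, x1.3, x3.1, x3.2, x3.3} on (x3, x1); out.j = own outer ports
the subtree at d2 composes to {out.1, out.2, x2.2} {out.3} {x1.1, x1.2, x1.3, x3.1, x3.2, x3.3} {x2.1} {x2.3, x4.1} {x4.2, x4.3} on (x3, x1, x2, x4); out.j = own outer ports


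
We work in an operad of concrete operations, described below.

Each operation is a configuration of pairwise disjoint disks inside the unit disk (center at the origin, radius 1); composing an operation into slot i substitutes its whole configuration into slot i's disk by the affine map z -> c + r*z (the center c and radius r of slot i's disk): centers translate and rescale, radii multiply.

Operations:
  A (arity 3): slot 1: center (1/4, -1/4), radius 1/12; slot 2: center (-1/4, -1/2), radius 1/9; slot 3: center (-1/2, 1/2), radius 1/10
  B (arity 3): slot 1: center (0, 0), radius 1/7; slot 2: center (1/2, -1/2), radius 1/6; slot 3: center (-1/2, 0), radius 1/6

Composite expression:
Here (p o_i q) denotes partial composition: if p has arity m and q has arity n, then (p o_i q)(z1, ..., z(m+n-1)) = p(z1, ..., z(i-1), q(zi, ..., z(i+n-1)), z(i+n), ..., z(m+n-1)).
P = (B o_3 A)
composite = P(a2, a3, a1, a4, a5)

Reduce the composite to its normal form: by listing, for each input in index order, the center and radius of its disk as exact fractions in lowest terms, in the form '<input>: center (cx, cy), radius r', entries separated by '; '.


a1: center (-11/24, -1/24), radius 1/72; a2: center (0, 0), radius 1/7; a3: center (1/2, -1/2), radius 1/6; a4: center (-13/24, -1/12), radius 1/54; a5: center (-7/12, 1/12), radius 1/60


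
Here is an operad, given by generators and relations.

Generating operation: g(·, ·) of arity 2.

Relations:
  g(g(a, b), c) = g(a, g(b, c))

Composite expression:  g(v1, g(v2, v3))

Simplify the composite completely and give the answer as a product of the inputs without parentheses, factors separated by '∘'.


The g-tree's shape is irrelevant; the v-reading-order decides.
g(v2, v3) collapses to v2 ∘ v3
g(v1, g(v2, v3)) collapses to v1 ∘ v2 ∘ v3

v1 ∘ v2 ∘ v3


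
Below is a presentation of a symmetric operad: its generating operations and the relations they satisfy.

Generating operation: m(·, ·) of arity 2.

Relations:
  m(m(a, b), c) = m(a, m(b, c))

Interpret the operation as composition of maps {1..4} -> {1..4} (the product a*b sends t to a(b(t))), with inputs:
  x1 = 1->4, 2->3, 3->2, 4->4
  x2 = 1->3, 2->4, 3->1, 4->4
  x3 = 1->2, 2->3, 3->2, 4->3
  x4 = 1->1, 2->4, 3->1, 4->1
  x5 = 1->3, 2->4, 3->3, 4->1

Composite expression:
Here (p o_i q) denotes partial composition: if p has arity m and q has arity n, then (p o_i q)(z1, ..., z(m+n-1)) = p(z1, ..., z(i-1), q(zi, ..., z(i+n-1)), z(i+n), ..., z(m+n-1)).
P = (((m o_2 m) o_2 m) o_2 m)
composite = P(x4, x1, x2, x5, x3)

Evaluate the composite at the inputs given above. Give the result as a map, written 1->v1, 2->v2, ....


1->1, 2->1, 3->1, 4->1

m(x1, x2) = 1->2, 2->4, 3->4, 4->4
m(m(x1, x2), x5) = 1->4, 2->4, 3->4, 4->2
m(m(m(x1, x2), x5), x3) = 1->4, 2->4, 3->4, 4->4
m(x4, m(m(m(x1, x2), x5), x3)) = 1->1, 2->1, 3->1, 4->1


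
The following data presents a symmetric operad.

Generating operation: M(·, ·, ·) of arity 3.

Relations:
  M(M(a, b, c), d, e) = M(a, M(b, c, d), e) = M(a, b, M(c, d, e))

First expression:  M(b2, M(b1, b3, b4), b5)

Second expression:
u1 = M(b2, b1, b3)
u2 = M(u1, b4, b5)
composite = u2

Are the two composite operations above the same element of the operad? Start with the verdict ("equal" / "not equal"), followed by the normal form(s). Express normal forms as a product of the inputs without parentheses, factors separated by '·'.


The first expression, normalized: b2 · b1 · b3 · b4 · b5
The second expression, normalized: b2 · b1 · b3 · b4 · b5
The forms coincide; equal.

equal; both compose to b2 · b1 · b3 · b4 · b5


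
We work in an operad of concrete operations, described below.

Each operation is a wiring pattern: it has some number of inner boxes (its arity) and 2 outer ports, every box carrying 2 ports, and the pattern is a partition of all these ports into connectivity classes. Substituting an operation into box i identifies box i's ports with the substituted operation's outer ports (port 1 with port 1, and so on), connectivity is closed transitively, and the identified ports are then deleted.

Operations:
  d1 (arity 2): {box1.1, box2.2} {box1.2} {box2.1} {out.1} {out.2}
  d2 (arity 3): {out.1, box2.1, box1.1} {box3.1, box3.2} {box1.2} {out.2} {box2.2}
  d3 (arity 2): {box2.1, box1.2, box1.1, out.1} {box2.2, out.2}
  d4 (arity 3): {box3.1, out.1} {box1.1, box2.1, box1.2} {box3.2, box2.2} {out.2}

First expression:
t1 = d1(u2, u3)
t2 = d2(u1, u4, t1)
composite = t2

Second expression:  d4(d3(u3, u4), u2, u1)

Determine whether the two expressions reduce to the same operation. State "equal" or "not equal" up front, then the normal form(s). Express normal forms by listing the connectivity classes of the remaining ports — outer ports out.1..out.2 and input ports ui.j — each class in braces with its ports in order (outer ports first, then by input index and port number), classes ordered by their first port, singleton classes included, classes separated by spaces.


The first expression reduces to {out.1, u1.1, u4.1} {out.2} {u1.2} {u2.1, u3.2} {u2.2} {u3.1} {u4.2}
The second expression reduces to {out.1, u1.1} {out.2} {u1.2, u2.2} {u2.1, u3.1, u3.2, u4.1, u4.2}
Distinct normal forms: not equal.

not equal: they reduce to {out.1, u1.1, u4.1} {out.2} {u1.2} {u2.1, u3.2} {u2.2} {u3.1} {u4.2} and {out.1, u1.1} {out.2} {u1.2, u2.2} {u2.1, u3.1, u3.2, u4.1, u4.2}


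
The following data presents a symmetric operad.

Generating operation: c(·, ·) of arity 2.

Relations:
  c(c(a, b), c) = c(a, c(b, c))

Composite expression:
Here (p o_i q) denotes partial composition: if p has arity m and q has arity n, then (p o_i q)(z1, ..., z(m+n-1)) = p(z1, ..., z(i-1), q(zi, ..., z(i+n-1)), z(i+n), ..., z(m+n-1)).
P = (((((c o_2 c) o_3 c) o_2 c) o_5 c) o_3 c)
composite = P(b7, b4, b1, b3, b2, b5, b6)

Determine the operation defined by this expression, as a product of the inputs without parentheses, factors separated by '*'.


b7 * b4 * b1 * b3 * b2 * b5 * b6

Every regrouping of c is equal, so read the b-inputs in written order.
c(b1, b3) reduces to b1 * b3
c(b4, c(b1, b3)) reduces to b4 * b1 * b3
c(b5, b6) reduces to b5 * b6
c(b2, c(b5, b6)) reduces to b2 * b5 * b6
c(c(b4, c(b1, b3)), c(b2, c(b5, b6))) reduces to b4 * b1 * b3 * b2 * b5 * b6
c(b7, c(c(b4, c(b1, b3)), c(b2, c(b5, b6)))) reduces to b7 * b4 * b1 * b3 * b2 * b5 * b6


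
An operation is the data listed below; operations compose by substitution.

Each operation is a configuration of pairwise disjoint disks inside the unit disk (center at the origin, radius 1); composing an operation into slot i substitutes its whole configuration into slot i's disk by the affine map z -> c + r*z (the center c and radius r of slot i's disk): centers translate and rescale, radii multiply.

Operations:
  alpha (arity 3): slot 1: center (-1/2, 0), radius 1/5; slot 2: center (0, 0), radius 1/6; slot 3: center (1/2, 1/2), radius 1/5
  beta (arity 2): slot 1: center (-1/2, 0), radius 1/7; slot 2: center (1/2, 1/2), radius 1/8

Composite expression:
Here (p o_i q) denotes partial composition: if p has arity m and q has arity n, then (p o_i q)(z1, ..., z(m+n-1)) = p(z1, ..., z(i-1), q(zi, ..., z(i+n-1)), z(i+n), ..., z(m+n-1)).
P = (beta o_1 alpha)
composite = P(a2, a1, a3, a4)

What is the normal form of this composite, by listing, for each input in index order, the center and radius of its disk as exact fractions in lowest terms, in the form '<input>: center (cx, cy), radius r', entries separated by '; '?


Affine substitution under beta: radii multiply and a-centers shift.
for a2, the 2-step affine chain lands on center (-4/7, 0), radius 1/35
for a1, the 2-step affine chain lands on center (-1/2, 0), radius 1/42
for a3, the 2-step affine chain lands on center (-3/7, 1/14), radius 1/35
for a4, the 1-step affine chain lands on center (1/2, 1/2), radius 1/8

a1: center (-1/2, 0), radius 1/42; a2: center (-4/7, 0), radius 1/35; a3: center (-3/7, 1/14), radius 1/35; a4: center (1/2, 1/2), radius 1/8


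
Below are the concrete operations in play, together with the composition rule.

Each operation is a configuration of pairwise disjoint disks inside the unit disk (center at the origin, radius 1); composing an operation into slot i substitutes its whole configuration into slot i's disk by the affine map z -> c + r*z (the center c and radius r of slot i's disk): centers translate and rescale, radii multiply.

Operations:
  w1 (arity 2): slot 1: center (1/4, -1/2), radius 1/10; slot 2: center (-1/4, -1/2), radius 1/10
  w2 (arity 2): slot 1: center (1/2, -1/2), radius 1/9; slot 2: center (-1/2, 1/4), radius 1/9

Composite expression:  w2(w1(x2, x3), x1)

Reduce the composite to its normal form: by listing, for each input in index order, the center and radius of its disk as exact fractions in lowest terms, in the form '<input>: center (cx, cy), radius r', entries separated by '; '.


x1: center (-1/2, 1/4), radius 1/9; x2: center (19/36, -5/9), radius 1/90; x3: center (17/36, -5/9), radius 1/90

Follow each x-input down from w2: c' goes to c + r*c', radius to r*r'.
input x2: composing its 2 substitution steps yields center (19/36, -5/9), radius 1/90
input x3: composing its 2 substitution steps yields center (17/36, -5/9), radius 1/90
input x1: composing its 1 substitution step yields center (-1/2, 1/4), radius 1/9


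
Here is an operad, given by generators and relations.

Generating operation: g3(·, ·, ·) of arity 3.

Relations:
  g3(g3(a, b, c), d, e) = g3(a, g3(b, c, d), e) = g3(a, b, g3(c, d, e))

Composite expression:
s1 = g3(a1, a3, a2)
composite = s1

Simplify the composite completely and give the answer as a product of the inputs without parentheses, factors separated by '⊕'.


a1 ⊕ a3 ⊕ a2

The g3-tree's shape is irrelevant; the a-reading-order decides.
g3(a1, a3, a2) collapses to a1 ⊕ a3 ⊕ a2


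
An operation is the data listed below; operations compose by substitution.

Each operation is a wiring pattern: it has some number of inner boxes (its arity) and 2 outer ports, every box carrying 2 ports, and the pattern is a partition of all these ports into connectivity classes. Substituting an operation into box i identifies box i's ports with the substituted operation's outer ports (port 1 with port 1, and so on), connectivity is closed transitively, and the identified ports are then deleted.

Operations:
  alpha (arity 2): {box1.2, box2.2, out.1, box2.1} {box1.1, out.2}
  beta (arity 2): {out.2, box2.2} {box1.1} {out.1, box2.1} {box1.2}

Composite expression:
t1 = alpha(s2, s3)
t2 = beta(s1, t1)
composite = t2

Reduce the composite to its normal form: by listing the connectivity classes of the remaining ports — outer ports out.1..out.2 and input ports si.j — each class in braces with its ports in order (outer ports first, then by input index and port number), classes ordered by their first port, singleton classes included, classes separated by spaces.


{out.1, s2.2, s3.1, s3.2} {out.2, s2.1} {s1.1} {s1.2}

Connectivity passes through glued beta-boundaries; trace each wire chain.
through alpha, on inputs (s2, s3): {out.1, s2.2, s3.1, s3.2} {out.2, s2.1} (out.j = stage outer ports)
through beta, on inputs (s1, s2, s3): {out.1, s2.2, s3.1, s3.2} {out.2, s2.1} {s1.1} {s1.2} (out.j = stage outer ports)


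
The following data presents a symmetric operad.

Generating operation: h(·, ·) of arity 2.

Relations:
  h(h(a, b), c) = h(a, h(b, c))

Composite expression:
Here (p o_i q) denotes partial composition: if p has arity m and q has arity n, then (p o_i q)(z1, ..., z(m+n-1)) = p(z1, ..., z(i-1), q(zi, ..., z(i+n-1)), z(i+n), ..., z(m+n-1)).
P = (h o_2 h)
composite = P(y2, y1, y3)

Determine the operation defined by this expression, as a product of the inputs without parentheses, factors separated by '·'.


y2 · y1 · y3

Every regrouping of h is equal, so read the y-inputs in written order.
h(y1, y3) unparenthesizes to y1 · y3
h(y2, h(y1, y3)) unparenthesizes to y2 · y1 · y3


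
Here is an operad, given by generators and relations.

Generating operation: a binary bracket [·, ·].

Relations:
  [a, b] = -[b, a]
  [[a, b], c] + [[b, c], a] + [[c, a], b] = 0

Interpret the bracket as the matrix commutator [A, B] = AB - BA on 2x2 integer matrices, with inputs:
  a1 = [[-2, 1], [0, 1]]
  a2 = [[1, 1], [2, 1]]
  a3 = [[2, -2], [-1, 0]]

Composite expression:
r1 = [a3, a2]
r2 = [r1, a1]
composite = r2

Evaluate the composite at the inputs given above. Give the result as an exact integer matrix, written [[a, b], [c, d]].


[[4, 0], [12, -4]]

[a3, a2] = [[-3, 2], [-4, 3]]
[[a3, a2], a1] = [[4, 0], [12, -4]]


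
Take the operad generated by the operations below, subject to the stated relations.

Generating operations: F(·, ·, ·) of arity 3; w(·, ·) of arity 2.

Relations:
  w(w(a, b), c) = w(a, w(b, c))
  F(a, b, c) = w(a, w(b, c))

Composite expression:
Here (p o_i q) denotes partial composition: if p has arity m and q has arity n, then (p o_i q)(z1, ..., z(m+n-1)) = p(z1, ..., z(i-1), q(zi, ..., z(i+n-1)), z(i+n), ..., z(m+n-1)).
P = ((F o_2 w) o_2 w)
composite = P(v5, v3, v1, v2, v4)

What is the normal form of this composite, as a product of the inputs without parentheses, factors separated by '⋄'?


v5 ⋄ v3 ⋄ v1 ⋄ v2 ⋄ v4

All parenthesizations of F agree; list the v-inputs left to right.
w(v3, v1) collapses to v3 ⋄ v1
w(w(v3, v1), v2) collapses to v3 ⋄ v1 ⋄ v2
F(v5, w(w(v3, v1), v2), v4) collapses to v5 ⋄ v3 ⋄ v1 ⋄ v2 ⋄ v4


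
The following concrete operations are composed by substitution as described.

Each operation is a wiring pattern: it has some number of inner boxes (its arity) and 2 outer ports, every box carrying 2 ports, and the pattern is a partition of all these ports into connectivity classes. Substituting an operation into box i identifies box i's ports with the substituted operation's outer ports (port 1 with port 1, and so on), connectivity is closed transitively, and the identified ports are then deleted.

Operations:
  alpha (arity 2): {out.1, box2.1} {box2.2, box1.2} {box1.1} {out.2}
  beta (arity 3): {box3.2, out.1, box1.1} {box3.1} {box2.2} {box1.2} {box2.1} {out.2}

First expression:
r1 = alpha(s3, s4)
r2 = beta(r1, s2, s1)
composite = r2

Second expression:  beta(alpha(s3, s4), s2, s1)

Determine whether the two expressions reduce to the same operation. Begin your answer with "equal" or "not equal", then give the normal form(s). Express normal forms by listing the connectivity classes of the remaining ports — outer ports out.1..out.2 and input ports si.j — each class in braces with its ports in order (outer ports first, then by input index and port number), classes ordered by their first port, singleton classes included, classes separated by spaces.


equal; the common form is {out.1, s1.2, s4.1} {out.2} {s1.1} {s2.1} {s2.2} {s3.1} {s3.2, s4.2}

The first expression reduces to {out.1, s1.2, s4.1} {out.2} {s1.1} {s2.1} {s2.2} {s3.1} {s3.2, s4.2}
The second expression reduces to {out.1, s1.2, s4.1} {out.2} {s1.1} {s2.1} {s2.2} {s3.1} {s3.2, s4.2}
Same normal form: equal.


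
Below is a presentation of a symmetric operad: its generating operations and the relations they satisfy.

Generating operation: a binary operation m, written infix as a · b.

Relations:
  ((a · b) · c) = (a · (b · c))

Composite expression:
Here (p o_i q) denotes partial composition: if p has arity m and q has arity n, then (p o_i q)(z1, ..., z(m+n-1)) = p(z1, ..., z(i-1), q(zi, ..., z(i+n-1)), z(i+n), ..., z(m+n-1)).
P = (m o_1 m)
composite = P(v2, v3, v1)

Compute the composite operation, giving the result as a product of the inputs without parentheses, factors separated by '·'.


v2 · v3 · v1

Under associativity of m, the answer is the v's in reading order.
(v2 · v3) spells out as v2 · v3
((v2 · v3) · v1) spells out as v2 · v3 · v1


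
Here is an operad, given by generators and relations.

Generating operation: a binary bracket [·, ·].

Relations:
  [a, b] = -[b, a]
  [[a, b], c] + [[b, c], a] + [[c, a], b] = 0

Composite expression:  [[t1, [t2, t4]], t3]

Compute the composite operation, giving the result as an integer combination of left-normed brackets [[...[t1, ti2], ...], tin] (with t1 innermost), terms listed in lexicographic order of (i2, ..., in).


[[[t1, t2], t4], t3] - [[[t1, t4], t2], t3]


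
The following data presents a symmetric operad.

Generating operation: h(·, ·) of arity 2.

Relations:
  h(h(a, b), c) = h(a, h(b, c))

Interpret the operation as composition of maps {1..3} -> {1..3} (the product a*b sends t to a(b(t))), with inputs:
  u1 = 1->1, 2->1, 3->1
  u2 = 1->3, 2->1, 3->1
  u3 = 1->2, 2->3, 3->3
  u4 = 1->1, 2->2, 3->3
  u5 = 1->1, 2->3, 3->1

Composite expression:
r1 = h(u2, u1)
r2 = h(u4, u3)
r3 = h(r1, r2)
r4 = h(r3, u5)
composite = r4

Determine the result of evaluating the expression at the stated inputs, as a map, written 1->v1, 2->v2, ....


1->3, 2->3, 3->3

h(u2, u1) = 1->3, 2->3, 3->3
h(u4, u3) = 1->2, 2->3, 3->3
h(h(u2, u1), h(u4, u3)) = 1->3, 2->3, 3->3
h(h(h(u2, u1), h(u4, u3)), u5) = 1->3, 2->3, 3->3


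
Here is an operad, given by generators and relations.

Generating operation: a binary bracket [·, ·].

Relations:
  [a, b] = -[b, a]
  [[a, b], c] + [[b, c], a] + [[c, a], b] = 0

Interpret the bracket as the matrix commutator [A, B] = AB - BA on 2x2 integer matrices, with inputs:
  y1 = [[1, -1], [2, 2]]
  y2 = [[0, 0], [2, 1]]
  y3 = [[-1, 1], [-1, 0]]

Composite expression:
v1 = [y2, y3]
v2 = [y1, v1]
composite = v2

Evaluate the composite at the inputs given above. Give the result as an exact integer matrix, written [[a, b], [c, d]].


[[5, -3], [-11, -5]]


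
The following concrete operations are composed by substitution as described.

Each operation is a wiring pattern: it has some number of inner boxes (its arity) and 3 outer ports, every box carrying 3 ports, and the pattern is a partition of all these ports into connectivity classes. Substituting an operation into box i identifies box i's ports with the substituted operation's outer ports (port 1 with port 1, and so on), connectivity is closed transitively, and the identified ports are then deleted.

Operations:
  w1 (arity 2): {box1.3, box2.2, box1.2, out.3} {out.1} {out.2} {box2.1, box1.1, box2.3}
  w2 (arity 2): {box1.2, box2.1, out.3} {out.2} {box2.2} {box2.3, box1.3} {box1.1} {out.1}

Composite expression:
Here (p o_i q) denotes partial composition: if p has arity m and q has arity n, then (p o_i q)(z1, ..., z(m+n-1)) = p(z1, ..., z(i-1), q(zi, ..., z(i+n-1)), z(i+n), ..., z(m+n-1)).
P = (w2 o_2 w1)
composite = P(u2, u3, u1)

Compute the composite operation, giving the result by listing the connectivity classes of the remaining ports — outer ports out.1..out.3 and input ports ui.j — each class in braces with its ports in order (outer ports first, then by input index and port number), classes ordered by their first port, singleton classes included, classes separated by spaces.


{out.1} {out.2} {out.3, u2.2} {u1.1, u1.3, u3.1} {u1.2, u2.3, u3.2, u3.3} {u2.1}

After gluing at w2, chains via deleted ports link the u-ports.
stage w1: inputs (u3, u1), connectivity {out.1} {out.2} {out.3, u1.2, u3.2, u3.3} {u1.1, u1.3, u3.1}, out.j its boundary
stage w2: inputs (u2, u3, u1), connectivity {out.1} {out.2} {out.3, u2.2} {u1.1, u1.3, u3.1} {u1.2, u2.3, u3.2, u3.3} {u2.1}, out.j its boundary
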